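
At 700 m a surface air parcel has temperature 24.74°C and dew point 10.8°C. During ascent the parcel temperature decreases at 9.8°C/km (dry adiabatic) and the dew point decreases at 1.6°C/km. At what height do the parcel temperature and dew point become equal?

2400 m

T and T_d converge at 9.8 − 1.6 = 8.2°C per km
Height above start = (24.74 − 10.8) / 8.2 = 1.7 km
LCL altitude = 700 m + 1700 m = 2400 m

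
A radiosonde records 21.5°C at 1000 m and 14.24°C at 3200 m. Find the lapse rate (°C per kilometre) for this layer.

Γ = −ΔT/Δz = (21.5 − 14.24) / (3200 − 1000) m
  = 7.26°C / 2.2 km = 3.3°C/km

3.3°C/km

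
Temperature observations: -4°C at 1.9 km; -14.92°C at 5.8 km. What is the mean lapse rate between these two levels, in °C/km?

Γ = −ΔT/Δz = (-4 − (-14.92)) / (5800 − 1900) m
  = 10.92°C / 3.9 km = 2.8°C/km

2.8°C/km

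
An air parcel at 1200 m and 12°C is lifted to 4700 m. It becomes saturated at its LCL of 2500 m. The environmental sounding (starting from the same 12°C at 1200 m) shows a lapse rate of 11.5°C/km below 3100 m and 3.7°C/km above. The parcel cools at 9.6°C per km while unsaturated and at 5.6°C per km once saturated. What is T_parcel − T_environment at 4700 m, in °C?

+2.97°C (parcel warmer than environment)

Parcel:
  1200–2500 m, dry: Δz = 1.3 km ⇒ ΔT = -12.48°C; T = -0.48°C
  2500–4700 m, saturated: Δz = 2.2 km ⇒ ΔT = -12.32°C; T = -12.8°C
Environment:
  1200–3100 m, environment, lower layer: Δz = 1.9 km ⇒ ΔT = -21.85°C; T = -9.85°C
  3100–4700 m, environment, upper layer: Δz = 1.6 km ⇒ ΔT = -5.92°C; T = -15.77°C
T_parcel − T_env = -12.8 − (-15.77) = +2.97°C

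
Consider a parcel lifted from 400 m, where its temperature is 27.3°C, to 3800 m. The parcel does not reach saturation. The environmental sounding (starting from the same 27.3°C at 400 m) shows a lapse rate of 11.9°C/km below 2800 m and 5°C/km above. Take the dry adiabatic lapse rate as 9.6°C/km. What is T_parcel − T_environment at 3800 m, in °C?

Parcel:
  400–3800 m, dry: Δz = 3.4 km ⇒ ΔT = -32.64°C; T = -5.34°C
Environment:
  400–2800 m, environment, lower layer: Δz = 2.4 km ⇒ ΔT = -28.56°C; T = -1.26°C
  2800–3800 m, environment, upper layer: Δz = 1 km ⇒ ΔT = -5°C; T = -6.26°C
T_parcel − T_env = -5.34 − (-6.26) = +0.92°C

+0.92°C (parcel warmer than environment)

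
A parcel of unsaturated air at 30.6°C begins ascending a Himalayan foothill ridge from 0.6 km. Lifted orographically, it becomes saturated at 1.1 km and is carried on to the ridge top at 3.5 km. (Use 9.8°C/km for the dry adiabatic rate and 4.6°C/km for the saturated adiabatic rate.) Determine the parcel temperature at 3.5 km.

14.66°C

600 → 1100 m (dry, 9.8°C/km): ΔT = -9.8 × 0.5 = -4.9°C → T = 25.7°C
1100 → 3500 m (saturated, 4.6°C/km): ΔT = -4.6 × 2.4 = -11.04°C → T = 14.66°C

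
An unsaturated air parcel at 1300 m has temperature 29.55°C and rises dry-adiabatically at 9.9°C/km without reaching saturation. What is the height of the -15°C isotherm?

Height above start = (29.55 − (-15)) / 9.9 = 4.5 km
Altitude = 1300 m + 4500 m = 5800 m

5800 m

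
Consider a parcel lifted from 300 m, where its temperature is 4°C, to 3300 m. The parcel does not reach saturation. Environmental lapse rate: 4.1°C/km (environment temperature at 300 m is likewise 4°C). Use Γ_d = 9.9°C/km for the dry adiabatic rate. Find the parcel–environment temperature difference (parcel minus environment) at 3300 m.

-17.4°C (parcel cooler than environment)

Parcel:
  Dry to 3300 m: -9.9 × 3 km = -29.7°C, so T = -25.7°C.
Environment:
  Environment to 3300 m: -4.1 × 3 km = -12.3°C, so T = -8.3°C.
T_parcel − T_env = -25.7 − (-8.3) = -17.4°C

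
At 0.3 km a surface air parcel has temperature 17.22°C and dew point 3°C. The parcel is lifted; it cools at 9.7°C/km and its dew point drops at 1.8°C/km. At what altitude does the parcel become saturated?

T and T_d converge at 9.7 − 1.8 = 7.9°C per km
Height above start = (17.22 − 3) / 7.9 = 1.8 km
LCL altitude = 300 m + 1800 m = 2100 m

2.1 km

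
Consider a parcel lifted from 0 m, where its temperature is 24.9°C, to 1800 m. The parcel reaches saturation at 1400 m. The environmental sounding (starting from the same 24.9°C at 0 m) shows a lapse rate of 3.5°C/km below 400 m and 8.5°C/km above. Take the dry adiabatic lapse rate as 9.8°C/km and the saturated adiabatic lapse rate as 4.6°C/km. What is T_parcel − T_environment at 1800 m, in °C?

-2.26°C (parcel cooler than environment)

Parcel:
  Dry to 1400 m: -9.8 × 1.4 km = -13.72°C, so T = 11.18°C.
  Saturated to 1800 m: -4.6 × 0.4 km = -1.84°C, so T = 9.34°C.
Environment:
  Environment, lower layer to 400 m: -3.5 × 0.4 km = -1.4°C, so T = 23.5°C.
  Environment, upper layer to 1800 m: -8.5 × 1.4 km = -11.9°C, so T = 11.6°C.
T_parcel − T_env = 9.34 − 11.6 = -2.26°C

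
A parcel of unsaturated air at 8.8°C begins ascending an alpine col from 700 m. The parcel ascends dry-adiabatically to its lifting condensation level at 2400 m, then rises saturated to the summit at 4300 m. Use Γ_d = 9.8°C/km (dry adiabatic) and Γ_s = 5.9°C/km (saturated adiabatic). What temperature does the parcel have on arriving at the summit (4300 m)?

Dry to 2400 m: -9.8 × 1.7 km = -16.66°C, so T = -7.86°C.
Saturated to 4300 m: -5.9 × 1.9 km = -11.21°C, so T = -19.07°C.

-19.07°C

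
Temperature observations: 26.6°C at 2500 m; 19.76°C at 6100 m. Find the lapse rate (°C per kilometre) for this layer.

1.9°C/km

Γ = −ΔT/Δz = (26.6 − 19.76) / (6100 − 2500) m
  = 6.84°C / 3.6 km = 1.9°C/km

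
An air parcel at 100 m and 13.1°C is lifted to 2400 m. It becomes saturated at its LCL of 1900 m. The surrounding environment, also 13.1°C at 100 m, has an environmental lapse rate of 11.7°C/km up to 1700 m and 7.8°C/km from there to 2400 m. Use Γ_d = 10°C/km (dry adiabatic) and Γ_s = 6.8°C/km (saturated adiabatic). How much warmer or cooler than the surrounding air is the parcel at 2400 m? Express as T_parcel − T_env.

Parcel:
  100 → 1900 m (dry, 10°C/km): ΔT = -10 × 1.8 = -18°C → T = -4.9°C
  1900 → 2400 m (saturated, 6.8°C/km): ΔT = -6.8 × 0.5 = -3.4°C → T = -8.3°C
Environment:
  100 → 1700 m (environment, lower layer, 11.7°C/km): ΔT = -11.7 × 1.6 = -18.72°C → T = -5.62°C
  1700 → 2400 m (environment, upper layer, 7.8°C/km): ΔT = -7.8 × 0.7 = -5.46°C → T = -11.08°C
T_parcel − T_env = -8.3 − (-11.08) = +2.78°C

+2.78°C (parcel warmer than environment)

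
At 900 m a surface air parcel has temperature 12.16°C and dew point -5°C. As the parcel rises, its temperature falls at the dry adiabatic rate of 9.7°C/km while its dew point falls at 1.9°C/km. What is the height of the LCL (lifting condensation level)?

3100 m

T and T_d converge at 9.7 − 1.9 = 7.8°C per km
Height above start = (12.16 − (-5)) / 7.8 = 2.2 km
LCL altitude = 900 m + 2200 m = 3100 m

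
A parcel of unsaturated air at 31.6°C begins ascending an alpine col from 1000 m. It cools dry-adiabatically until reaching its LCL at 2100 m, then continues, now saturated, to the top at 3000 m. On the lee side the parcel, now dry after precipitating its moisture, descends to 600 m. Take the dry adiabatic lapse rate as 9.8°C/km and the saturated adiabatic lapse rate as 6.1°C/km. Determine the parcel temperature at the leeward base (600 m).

38.85°C

Dry to 2100 m: -9.8 × 1.1 km = -10.78°C, so T = 20.82°C.
Saturated to 3000 m: -6.1 × 0.9 km = -5.49°C, so T = 15.33°C.
Dry descent to 600 m: +9.8 × 2.4 km = +23.52°C, so T = 38.85°C.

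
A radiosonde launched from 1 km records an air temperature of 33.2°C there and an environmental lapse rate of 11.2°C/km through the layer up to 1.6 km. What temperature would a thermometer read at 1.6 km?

1000 → 1600 m (environmental, 11.2°C/km): ΔT = -11.2 × 0.6 = -6.72°C → T = 26.48°C

26.48°C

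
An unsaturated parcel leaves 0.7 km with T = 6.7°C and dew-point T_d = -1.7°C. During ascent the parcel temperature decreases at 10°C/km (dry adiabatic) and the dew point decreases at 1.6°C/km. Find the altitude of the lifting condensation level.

1.7 km

T and T_d converge at 10 − 1.6 = 8.4°C per km
Height above start = (6.7 − (-1.7)) / 8.4 = 1 km
LCL altitude = 700 m + 1000 m = 1700 m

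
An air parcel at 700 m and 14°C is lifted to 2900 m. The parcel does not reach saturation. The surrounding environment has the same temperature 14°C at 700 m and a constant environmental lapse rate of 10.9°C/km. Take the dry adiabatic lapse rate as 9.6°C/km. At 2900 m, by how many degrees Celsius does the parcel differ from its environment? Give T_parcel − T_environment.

+2.86°C (parcel warmer than environment)

Parcel:
  Dry to 2900 m: -9.6 × 2.2 km = -21.12°C, so T = -7.12°C.
Environment:
  Environment to 2900 m: -10.9 × 2.2 km = -23.98°C, so T = -9.98°C.
T_parcel − T_env = -7.12 − (-9.98) = +2.86°C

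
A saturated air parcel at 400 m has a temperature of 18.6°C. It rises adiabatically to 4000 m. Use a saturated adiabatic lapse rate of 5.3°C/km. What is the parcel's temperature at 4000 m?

-0.48°C

400–4000 m, saturated adiabatic: Δz = 3.6 km ⇒ ΔT = -19.08°C; T = -0.48°C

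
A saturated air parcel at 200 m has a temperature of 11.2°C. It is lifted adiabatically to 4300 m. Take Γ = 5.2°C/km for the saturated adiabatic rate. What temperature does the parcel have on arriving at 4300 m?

From 200 m to 4300 m (saturated adiabatic): cools by 5.2 × 4.1 = 21.32°C, giving -10.12°C.

-10.12°C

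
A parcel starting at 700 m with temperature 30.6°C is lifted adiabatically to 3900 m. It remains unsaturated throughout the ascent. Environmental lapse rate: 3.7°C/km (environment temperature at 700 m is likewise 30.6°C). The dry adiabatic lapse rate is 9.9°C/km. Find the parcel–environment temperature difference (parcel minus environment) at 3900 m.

-19.84°C (parcel cooler than environment)

Parcel:
  700–3900 m, dry: Δz = 3.2 km ⇒ ΔT = -31.68°C; T = -1.08°C
Environment:
  700–3900 m, environment: Δz = 3.2 km ⇒ ΔT = -11.84°C; T = 18.76°C
T_parcel − T_env = -1.08 − 18.76 = -19.84°C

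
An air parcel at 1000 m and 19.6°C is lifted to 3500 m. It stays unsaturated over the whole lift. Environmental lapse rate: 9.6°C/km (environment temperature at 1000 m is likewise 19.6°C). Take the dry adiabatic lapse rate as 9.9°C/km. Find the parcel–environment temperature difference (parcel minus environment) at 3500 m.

Parcel:
  From 1000 m to 3500 m (dry): cools by 9.9 × 2.5 = 24.75°C, giving -5.15°C.
Environment:
  From 1000 m to 3500 m (environment): cools by 9.6 × 2.5 = 24°C, giving -4.4°C.
T_parcel − T_env = -5.15 − (-4.4) = -0.75°C

-0.75°C (parcel cooler than environment)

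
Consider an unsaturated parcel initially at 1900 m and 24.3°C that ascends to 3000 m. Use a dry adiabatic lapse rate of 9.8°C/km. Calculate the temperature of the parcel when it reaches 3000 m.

1900 → 3000 m (dry adiabatic, 9.8°C/km): ΔT = -9.8 × 1.1 = -10.78°C → T = 13.52°C

13.52°C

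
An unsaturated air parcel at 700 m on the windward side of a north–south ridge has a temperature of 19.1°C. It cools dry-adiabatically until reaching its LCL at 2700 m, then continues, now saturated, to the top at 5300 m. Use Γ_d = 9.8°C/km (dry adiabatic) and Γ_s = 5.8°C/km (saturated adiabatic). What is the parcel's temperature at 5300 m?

-15.58°C

700 → 2700 m (dry, 9.8°C/km): ΔT = -9.8 × 2 = -19.6°C → T = -0.5°C
2700 → 5300 m (saturated, 5.8°C/km): ΔT = -5.8 × 2.6 = -15.08°C → T = -15.58°C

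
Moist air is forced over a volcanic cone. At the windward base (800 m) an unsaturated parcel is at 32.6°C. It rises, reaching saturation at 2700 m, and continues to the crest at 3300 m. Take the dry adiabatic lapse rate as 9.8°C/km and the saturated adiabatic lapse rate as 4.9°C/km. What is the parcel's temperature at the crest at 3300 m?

From 800 m to 2700 m (dry): cools by 9.8 × 1.9 = 18.62°C, giving 13.98°C.
From 2700 m to 3300 m (saturated): cools by 4.9 × 0.6 = 2.94°C, giving 11.04°C.

11.04°C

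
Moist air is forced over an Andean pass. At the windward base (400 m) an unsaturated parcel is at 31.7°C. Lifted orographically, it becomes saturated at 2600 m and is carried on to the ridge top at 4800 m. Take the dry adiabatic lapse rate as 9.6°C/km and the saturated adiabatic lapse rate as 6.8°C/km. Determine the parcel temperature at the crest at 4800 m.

-4.38°C

From 400 m to 2600 m (dry): cools by 9.6 × 2.2 = 21.12°C, giving 10.58°C.
From 2600 m to 4800 m (saturated): cools by 6.8 × 2.2 = 14.96°C, giving -4.38°C.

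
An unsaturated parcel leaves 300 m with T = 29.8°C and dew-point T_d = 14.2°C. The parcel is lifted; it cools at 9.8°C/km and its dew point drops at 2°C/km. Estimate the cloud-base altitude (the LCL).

T and T_d converge at 9.8 − 2 = 7.8°C per km
Height above start = (29.8 − 14.2) / 7.8 = 2 km
LCL altitude = 300 m + 2000 m = 2300 m

2300 m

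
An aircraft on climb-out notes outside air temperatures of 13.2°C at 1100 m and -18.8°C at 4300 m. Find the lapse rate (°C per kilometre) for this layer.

Γ = −ΔT/Δz = (13.2 − (-18.8)) / (4300 − 1100) m
  = 32°C / 3.2 km = 10°C/km

10°C/km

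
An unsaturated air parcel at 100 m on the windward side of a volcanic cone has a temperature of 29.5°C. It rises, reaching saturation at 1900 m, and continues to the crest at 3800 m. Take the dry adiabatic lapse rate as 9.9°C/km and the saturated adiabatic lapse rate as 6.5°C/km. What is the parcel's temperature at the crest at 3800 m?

100–1900 m, dry: Δz = 1.8 km ⇒ ΔT = -17.82°C; T = 11.68°C
1900–3800 m, saturated: Δz = 1.9 km ⇒ ΔT = -12.35°C; T = -0.67°C

-0.67°C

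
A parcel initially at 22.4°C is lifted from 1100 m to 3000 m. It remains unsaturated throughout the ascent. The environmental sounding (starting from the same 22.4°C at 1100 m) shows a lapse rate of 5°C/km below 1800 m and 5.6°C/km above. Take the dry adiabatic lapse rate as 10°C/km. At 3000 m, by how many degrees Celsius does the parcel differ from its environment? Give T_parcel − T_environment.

Parcel:
  Dry to 3000 m: -10 × 1.9 km = -19°C, so T = 3.4°C.
Environment:
  Environment, lower layer to 1800 m: -5 × 0.7 km = -3.5°C, so T = 18.9°C.
  Environment, upper layer to 3000 m: -5.6 × 1.2 km = -6.72°C, so T = 12.18°C.
T_parcel − T_env = 3.4 − 12.18 = -8.78°C

-8.78°C (parcel cooler than environment)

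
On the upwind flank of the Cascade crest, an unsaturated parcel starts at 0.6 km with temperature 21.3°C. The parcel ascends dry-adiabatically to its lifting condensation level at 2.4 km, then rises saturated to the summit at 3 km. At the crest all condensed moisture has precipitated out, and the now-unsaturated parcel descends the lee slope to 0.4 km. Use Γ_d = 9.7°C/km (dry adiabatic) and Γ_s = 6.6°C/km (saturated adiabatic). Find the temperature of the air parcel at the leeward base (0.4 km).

From 600 m to 2400 m (dry): cools by 9.7 × 1.8 = 17.46°C, giving 3.84°C.
From 2400 m to 3000 m (saturated): cools by 6.6 × 0.6 = 3.96°C, giving -0.12°C.
From 3000 m to 400 m (dry descent): warms by 9.7 × 2.6 = 25.22°C, giving 25.1°C.

25.1°C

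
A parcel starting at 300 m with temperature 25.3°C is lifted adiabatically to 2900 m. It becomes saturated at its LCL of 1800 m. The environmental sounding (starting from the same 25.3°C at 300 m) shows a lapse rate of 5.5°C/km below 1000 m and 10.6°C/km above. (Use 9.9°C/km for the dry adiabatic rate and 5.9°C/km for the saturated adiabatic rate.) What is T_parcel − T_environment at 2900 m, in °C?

Parcel:
  Dry to 1800 m: -9.9 × 1.5 km = -14.85°C, so T = 10.45°C.
  Saturated to 2900 m: -5.9 × 1.1 km = -6.49°C, so T = 3.96°C.
Environment:
  Environment, lower layer to 1000 m: -5.5 × 0.7 km = -3.85°C, so T = 21.45°C.
  Environment, upper layer to 2900 m: -10.6 × 1.9 km = -20.14°C, so T = 1.31°C.
T_parcel − T_env = 3.96 − 1.31 = +2.65°C

+2.65°C (parcel warmer than environment)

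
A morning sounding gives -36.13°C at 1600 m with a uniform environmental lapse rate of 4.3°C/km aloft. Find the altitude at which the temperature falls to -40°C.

2500 m

Height above start = (-36.13 − (-40)) / 4.3 = 0.9 km
Altitude = 1600 m + 900 m = 2500 m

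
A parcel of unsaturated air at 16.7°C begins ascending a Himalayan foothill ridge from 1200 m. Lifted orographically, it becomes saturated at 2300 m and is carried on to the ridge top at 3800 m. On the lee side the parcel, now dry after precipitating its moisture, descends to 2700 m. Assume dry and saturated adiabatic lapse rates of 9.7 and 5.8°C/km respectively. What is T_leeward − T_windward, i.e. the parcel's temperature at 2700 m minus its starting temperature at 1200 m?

From 1200 m to 2300 m (dry): cools by 9.7 × 1.1 = 10.67°C, giving 6.03°C.
From 2300 m to 3800 m (saturated): cools by 5.8 × 1.5 = 8.7°C, giving -2.67°C.
From 3800 m to 2700 m (dry descent): warms by 9.7 × 1.1 = 10.67°C, giving 8°C.
Net change vs windward start: 8 − 16.7 = -8.7°C

-8.7°C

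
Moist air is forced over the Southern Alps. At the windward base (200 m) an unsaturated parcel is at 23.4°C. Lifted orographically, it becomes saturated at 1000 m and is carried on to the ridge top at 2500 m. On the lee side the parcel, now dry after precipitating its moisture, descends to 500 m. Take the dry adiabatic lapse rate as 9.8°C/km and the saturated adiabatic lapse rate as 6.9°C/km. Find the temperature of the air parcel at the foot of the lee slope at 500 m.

24.81°C

Dry to 1000 m: -9.8 × 0.8 km = -7.84°C, so T = 15.56°C.
Saturated to 2500 m: -6.9 × 1.5 km = -10.35°C, so T = 5.21°C.
Dry descent to 500 m: +9.8 × 2 km = +19.6°C, so T = 24.81°C.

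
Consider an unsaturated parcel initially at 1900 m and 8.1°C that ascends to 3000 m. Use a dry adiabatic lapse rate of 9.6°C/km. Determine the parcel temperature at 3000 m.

-2.46°C

1900 → 3000 m (dry adiabatic, 9.6°C/km): ΔT = -9.6 × 1.1 = -10.56°C → T = -2.46°C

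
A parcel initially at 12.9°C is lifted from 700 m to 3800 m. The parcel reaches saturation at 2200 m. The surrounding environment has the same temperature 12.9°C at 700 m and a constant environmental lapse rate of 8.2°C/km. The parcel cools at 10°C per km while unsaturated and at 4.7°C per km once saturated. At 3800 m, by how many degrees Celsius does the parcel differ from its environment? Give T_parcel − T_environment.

Parcel:
  Dry to 2200 m: -10 × 1.5 km = -15°C, so T = -2.1°C.
  Saturated to 3800 m: -4.7 × 1.6 km = -7.52°C, so T = -9.62°C.
Environment:
  Environment to 3800 m: -8.2 × 3.1 km = -25.42°C, so T = -12.52°C.
T_parcel − T_env = -9.62 − (-12.52) = +2.9°C

+2.9°C (parcel warmer than environment)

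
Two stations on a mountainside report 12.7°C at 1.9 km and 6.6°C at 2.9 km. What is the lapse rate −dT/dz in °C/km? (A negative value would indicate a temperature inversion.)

6.1°C/km

Γ = −ΔT/Δz = (12.7 − 6.6) / (2900 − 1900) m
  = 6.1°C / 1 km = 6.1°C/km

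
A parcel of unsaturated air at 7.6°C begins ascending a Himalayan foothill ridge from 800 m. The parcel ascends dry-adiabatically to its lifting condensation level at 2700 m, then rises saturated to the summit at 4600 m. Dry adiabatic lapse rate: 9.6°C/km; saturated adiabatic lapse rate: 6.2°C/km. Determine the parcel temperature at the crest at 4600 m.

800–2700 m, dry: Δz = 1.9 km ⇒ ΔT = -18.24°C; T = -10.64°C
2700–4600 m, saturated: Δz = 1.9 km ⇒ ΔT = -11.78°C; T = -22.42°C

-22.42°C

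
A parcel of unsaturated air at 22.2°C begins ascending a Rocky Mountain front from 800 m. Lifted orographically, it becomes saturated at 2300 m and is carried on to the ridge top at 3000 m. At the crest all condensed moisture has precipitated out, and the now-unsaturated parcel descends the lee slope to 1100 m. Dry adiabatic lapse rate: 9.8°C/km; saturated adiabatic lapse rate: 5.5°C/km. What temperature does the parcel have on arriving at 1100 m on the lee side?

22.27°C

From 800 m to 2300 m (dry): cools by 9.8 × 1.5 = 14.7°C, giving 7.5°C.
From 2300 m to 3000 m (saturated): cools by 5.5 × 0.7 = 3.85°C, giving 3.65°C.
From 3000 m to 1100 m (dry descent): warms by 9.8 × 1.9 = 18.62°C, giving 22.27°C.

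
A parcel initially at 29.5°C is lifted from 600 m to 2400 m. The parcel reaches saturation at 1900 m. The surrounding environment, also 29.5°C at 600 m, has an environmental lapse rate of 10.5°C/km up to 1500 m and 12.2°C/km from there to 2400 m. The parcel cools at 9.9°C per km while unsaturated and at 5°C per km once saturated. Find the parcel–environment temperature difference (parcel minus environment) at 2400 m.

Parcel:
  From 600 m to 1900 m (dry): cools by 9.9 × 1.3 = 12.87°C, giving 16.63°C.
  From 1900 m to 2400 m (saturated): cools by 5 × 0.5 = 2.5°C, giving 14.13°C.
Environment:
  From 600 m to 1500 m (environment, lower layer): cools by 10.5 × 0.9 = 9.45°C, giving 20.05°C.
  From 1500 m to 2400 m (environment, upper layer): cools by 12.2 × 0.9 = 10.98°C, giving 9.07°C.
T_parcel − T_env = 14.13 − 9.07 = +5.06°C

+5.06°C (parcel warmer than environment)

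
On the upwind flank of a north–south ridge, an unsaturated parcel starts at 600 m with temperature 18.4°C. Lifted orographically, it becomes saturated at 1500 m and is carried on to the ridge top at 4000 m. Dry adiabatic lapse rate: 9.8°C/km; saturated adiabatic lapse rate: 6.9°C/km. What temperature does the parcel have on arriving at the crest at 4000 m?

600 → 1500 m (dry, 9.8°C/km): ΔT = -9.8 × 0.9 = -8.82°C → T = 9.58°C
1500 → 4000 m (saturated, 6.9°C/km): ΔT = -6.9 × 2.5 = -17.25°C → T = -7.67°C

-7.67°C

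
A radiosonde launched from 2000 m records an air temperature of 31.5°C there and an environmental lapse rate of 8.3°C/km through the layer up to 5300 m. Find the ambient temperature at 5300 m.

4.11°C

2000 → 5300 m (environmental, 8.3°C/km): ΔT = -8.3 × 3.3 = -27.39°C → T = 4.11°C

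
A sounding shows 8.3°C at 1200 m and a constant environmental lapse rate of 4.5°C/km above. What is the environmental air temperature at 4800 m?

Environmental to 4800 m: -4.5 × 3.6 km = -16.2°C, so T = -7.9°C.

-7.9°C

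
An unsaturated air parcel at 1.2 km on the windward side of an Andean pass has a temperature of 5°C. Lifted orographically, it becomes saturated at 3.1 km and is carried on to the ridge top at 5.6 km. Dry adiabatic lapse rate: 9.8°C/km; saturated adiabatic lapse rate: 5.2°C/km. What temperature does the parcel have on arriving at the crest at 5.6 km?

From 1200 m to 3100 m (dry): cools by 9.8 × 1.9 = 18.62°C, giving -13.62°C.
From 3100 m to 5600 m (saturated): cools by 5.2 × 2.5 = 13°C, giving -26.62°C.

-26.62°C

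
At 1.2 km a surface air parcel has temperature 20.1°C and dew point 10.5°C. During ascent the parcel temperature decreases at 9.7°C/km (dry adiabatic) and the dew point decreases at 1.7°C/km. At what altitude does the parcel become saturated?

2.4 km

T and T_d converge at 9.7 − 1.7 = 8°C per km
Height above start = (20.1 − 10.5) / 8 = 1.2 km
LCL altitude = 1200 m + 1200 m = 2400 m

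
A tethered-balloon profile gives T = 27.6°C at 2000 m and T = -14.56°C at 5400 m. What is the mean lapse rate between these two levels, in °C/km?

Γ = −ΔT/Δz = (27.6 − (-14.56)) / (5400 − 2000) m
  = 42.16°C / 3.4 km = 12.4°C/km

12.4°C/km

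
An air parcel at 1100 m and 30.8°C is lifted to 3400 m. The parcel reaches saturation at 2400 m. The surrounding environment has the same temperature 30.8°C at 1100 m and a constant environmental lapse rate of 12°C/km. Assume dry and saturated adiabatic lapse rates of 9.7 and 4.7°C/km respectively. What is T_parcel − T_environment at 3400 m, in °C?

+10.29°C (parcel warmer than environment)

Parcel:
  1100 → 2400 m (dry, 9.7°C/km): ΔT = -9.7 × 1.3 = -12.61°C → T = 18.19°C
  2400 → 3400 m (saturated, 4.7°C/km): ΔT = -4.7 × 1 = -4.7°C → T = 13.49°C
Environment:
  1100 → 3400 m (environment, 12°C/km): ΔT = -12 × 2.3 = -27.6°C → T = 3.2°C
T_parcel − T_env = 13.49 − 3.2 = +10.29°C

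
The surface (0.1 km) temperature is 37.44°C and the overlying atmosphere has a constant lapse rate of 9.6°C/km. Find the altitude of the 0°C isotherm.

4 km

Height above start = (37.44 − 0) / 9.6 = 3.9 km
Altitude = 100 m + 3900 m = 4000 m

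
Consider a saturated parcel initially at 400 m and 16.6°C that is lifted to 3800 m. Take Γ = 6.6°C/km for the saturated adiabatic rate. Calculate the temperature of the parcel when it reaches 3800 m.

-5.84°C

From 400 m to 3800 m (saturated adiabatic): cools by 6.6 × 3.4 = 22.44°C, giving -5.84°C.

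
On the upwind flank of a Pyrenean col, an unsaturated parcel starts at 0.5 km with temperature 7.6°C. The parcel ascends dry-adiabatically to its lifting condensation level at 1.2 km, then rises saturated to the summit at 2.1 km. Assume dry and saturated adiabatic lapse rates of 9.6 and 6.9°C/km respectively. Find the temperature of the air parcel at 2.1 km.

-5.33°C

500 → 1200 m (dry, 9.6°C/km): ΔT = -9.6 × 0.7 = -6.72°C → T = 0.88°C
1200 → 2100 m (saturated, 6.9°C/km): ΔT = -6.9 × 0.9 = -6.21°C → T = -5.33°C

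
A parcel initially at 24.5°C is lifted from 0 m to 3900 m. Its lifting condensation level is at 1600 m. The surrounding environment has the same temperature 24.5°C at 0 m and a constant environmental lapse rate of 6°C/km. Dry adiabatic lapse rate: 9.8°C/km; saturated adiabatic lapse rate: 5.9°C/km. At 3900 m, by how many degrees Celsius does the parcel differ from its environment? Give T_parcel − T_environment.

-5.85°C (parcel cooler than environment)

Parcel:
  0–1600 m, dry: Δz = 1.6 km ⇒ ΔT = -15.68°C; T = 8.82°C
  1600–3900 m, saturated: Δz = 2.3 km ⇒ ΔT = -13.57°C; T = -4.75°C
Environment:
  0–3900 m, environment: Δz = 3.9 km ⇒ ΔT = -23.4°C; T = 1.1°C
T_parcel − T_env = -4.75 − 1.1 = -5.85°C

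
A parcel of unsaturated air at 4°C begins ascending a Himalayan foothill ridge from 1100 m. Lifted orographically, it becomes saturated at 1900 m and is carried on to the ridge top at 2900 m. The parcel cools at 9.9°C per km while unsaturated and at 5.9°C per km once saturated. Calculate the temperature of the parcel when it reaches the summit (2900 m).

-9.82°C

1100 → 1900 m (dry, 9.9°C/km): ΔT = -9.9 × 0.8 = -7.92°C → T = -3.92°C
1900 → 2900 m (saturated, 5.9°C/km): ΔT = -5.9 × 1 = -5.9°C → T = -9.82°C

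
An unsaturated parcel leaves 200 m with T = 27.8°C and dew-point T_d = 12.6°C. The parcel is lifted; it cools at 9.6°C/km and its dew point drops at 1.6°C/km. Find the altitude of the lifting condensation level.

2100 m

T and T_d converge at 9.6 − 1.6 = 8°C per km
Height above start = (27.8 − 12.6) / 8 = 1.9 km
LCL altitude = 200 m + 1900 m = 2100 m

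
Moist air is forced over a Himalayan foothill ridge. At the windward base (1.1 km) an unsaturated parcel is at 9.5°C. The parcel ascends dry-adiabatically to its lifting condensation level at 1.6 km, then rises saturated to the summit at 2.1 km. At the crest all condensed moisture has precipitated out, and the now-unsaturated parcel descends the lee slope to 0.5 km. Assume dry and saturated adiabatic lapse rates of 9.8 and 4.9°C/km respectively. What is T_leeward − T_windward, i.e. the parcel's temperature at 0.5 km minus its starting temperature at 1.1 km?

+8.33°C

1100–1600 m, dry: Δz = 0.5 km ⇒ ΔT = -4.9°C; T = 4.6°C
1600–2100 m, saturated: Δz = 0.5 km ⇒ ΔT = -2.45°C; T = 2.15°C
2100–500 m, dry descent: Δz = 1.6 km ⇒ ΔT = +15.68°C; T = 17.83°C
Net change vs windward start: 17.83 − 9.5 = +8.33°C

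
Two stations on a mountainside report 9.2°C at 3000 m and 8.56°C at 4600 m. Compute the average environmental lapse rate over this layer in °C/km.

0.4°C/km

Γ = −ΔT/Δz = (9.2 − 8.56) / (4600 − 3000) m
  = 0.64°C / 1.6 km = 0.4°C/km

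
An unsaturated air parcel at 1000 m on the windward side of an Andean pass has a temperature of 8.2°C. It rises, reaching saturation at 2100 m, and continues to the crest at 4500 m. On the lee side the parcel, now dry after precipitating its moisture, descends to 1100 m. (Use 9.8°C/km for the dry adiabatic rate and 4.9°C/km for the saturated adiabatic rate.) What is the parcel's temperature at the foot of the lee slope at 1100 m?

18.98°C

1000–2100 m, dry: Δz = 1.1 km ⇒ ΔT = -10.78°C; T = -2.58°C
2100–4500 m, saturated: Δz = 2.4 km ⇒ ΔT = -11.76°C; T = -14.34°C
4500–1100 m, dry descent: Δz = 3.4 km ⇒ ΔT = +33.32°C; T = 18.98°C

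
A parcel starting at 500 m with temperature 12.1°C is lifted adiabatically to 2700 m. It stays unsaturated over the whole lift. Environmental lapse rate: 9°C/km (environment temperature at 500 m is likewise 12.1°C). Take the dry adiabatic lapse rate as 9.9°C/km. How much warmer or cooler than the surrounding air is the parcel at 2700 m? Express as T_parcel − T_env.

-1.98°C (parcel cooler than environment)

Parcel:
  500–2700 m, dry: Δz = 2.2 km ⇒ ΔT = -21.78°C; T = -9.68°C
Environment:
  500–2700 m, environment: Δz = 2.2 km ⇒ ΔT = -19.8°C; T = -7.7°C
T_parcel − T_env = -9.68 − (-7.7) = -1.98°C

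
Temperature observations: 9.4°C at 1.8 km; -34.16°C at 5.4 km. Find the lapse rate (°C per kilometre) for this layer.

12.1°C/km

Γ = −ΔT/Δz = (9.4 − (-34.16)) / (5400 − 1800) m
  = 43.56°C / 3.6 km = 12.1°C/km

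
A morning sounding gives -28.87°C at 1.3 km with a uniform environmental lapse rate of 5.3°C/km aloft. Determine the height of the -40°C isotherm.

Height above start = (-28.87 − (-40)) / 5.3 = 2.1 km
Altitude = 1300 m + 2100 m = 3400 m

3.4 km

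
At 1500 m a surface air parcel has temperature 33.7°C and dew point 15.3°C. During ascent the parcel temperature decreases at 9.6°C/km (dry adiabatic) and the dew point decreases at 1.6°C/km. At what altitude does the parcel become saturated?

T and T_d converge at 9.6 − 1.6 = 8°C per km
Height above start = (33.7 − 15.3) / 8 = 2.3 km
LCL altitude = 1500 m + 2300 m = 3800 m

3800 m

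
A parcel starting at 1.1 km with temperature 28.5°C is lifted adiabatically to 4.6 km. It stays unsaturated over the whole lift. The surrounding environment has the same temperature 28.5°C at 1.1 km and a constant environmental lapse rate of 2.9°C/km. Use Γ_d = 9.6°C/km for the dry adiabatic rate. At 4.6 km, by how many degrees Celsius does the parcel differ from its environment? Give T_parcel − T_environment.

-23.45°C (parcel cooler than environment)

Parcel:
  From 1100 m to 4600 m (dry): cools by 9.6 × 3.5 = 33.6°C, giving -5.1°C.
Environment:
  From 1100 m to 4600 m (environment): cools by 2.9 × 3.5 = 10.15°C, giving 18.35°C.
T_parcel − T_env = -5.1 − 18.35 = -23.45°C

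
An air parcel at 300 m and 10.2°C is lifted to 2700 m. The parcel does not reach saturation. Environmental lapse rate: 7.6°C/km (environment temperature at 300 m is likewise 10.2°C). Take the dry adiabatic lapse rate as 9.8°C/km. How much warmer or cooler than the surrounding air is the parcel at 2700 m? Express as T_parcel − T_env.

-5.28°C (parcel cooler than environment)

Parcel:
  300–2700 m, dry: Δz = 2.4 km ⇒ ΔT = -23.52°C; T = -13.32°C
Environment:
  300–2700 m, environment: Δz = 2.4 km ⇒ ΔT = -18.24°C; T = -8.04°C
T_parcel − T_env = -13.32 − (-8.04) = -5.28°C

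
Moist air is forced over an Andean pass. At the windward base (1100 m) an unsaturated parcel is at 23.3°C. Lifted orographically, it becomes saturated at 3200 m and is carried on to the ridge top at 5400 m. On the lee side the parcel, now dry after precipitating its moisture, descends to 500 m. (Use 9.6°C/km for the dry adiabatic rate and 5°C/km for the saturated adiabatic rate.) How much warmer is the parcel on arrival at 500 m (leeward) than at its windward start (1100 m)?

1100 → 3200 m (dry, 9.6°C/km): ΔT = -9.6 × 2.1 = -20.16°C → T = 3.14°C
3200 → 5400 m (saturated, 5°C/km): ΔT = -5 × 2.2 = -11°C → T = -7.86°C
5400 → 500 m (dry descent, 9.6°C/km): ΔT = +9.6 × 4.9 = +47.04°C → T = 39.18°C
Net change vs windward start: 39.18 − 23.3 = +15.88°C

+15.88°C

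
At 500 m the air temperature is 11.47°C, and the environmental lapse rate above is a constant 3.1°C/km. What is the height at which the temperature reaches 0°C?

Height above start = (11.47 − 0) / 3.1 = 3.7 km
Altitude = 500 m + 3700 m = 4200 m

4200 m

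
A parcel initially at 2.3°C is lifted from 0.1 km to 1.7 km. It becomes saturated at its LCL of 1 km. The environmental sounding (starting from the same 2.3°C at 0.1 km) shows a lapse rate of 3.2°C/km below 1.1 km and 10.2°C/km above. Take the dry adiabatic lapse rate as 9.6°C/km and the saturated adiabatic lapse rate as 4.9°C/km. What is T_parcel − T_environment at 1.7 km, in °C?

-2.75°C (parcel cooler than environment)

Parcel:
  100 → 1000 m (dry, 9.6°C/km): ΔT = -9.6 × 0.9 = -8.64°C → T = -6.34°C
  1000 → 1700 m (saturated, 4.9°C/km): ΔT = -4.9 × 0.7 = -3.43°C → T = -9.77°C
Environment:
  100 → 1100 m (environment, lower layer, 3.2°C/km): ΔT = -3.2 × 1 = -3.2°C → T = -0.9°C
  1100 → 1700 m (environment, upper layer, 10.2°C/km): ΔT = -10.2 × 0.6 = -6.12°C → T = -7.02°C
T_parcel − T_env = -9.77 − (-7.02) = -2.75°C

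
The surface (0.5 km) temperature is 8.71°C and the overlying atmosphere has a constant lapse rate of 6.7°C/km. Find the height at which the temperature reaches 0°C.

Height above start = (8.71 − 0) / 6.7 = 1.3 km
Altitude = 500 m + 1300 m = 1800 m

1.8 km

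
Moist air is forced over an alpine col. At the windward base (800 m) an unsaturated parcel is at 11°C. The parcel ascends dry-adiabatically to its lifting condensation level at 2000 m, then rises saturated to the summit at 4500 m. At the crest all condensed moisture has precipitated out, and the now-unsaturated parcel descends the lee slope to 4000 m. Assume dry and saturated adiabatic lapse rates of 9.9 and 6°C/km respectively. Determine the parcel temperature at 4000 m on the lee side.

-10.93°C

Dry to 2000 m: -9.9 × 1.2 km = -11.88°C, so T = -0.88°C.
Saturated to 4500 m: -6 × 2.5 km = -15°C, so T = -15.88°C.
Dry descent to 4000 m: +9.9 × 0.5 km = +4.95°C, so T = -10.93°C.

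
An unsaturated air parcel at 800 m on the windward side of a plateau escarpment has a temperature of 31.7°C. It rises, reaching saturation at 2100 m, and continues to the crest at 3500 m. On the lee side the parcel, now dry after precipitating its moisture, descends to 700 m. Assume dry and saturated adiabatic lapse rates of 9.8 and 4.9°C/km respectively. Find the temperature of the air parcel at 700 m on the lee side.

800–2100 m, dry: Δz = 1.3 km ⇒ ΔT = -12.74°C; T = 18.96°C
2100–3500 m, saturated: Δz = 1.4 km ⇒ ΔT = -6.86°C; T = 12.1°C
3500–700 m, dry descent: Δz = 2.8 km ⇒ ΔT = +27.44°C; T = 39.54°C

39.54°C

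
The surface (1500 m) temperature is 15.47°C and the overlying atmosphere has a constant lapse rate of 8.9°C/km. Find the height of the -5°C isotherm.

3800 m

Height above start = (15.47 − (-5)) / 8.9 = 2.3 km
Altitude = 1500 m + 2300 m = 3800 m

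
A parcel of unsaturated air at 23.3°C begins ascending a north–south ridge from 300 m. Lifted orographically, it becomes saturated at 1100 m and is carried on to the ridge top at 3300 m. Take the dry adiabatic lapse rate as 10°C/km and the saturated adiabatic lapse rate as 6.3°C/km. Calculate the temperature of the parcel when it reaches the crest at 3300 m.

Dry to 1100 m: -10 × 0.8 km = -8°C, so T = 15.3°C.
Saturated to 3300 m: -6.3 × 2.2 km = -13.86°C, so T = 1.44°C.

1.44°C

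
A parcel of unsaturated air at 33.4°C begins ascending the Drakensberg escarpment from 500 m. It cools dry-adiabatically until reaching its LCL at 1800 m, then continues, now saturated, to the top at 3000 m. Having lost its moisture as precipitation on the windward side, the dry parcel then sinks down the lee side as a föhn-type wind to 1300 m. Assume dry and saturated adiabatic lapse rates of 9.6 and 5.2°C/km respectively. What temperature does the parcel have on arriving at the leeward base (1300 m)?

31°C

500 → 1800 m (dry, 9.6°C/km): ΔT = -9.6 × 1.3 = -12.48°C → T = 20.92°C
1800 → 3000 m (saturated, 5.2°C/km): ΔT = -5.2 × 1.2 = -6.24°C → T = 14.68°C
3000 → 1300 m (dry descent, 9.6°C/km): ΔT = +9.6 × 1.7 = +16.32°C → T = 31°C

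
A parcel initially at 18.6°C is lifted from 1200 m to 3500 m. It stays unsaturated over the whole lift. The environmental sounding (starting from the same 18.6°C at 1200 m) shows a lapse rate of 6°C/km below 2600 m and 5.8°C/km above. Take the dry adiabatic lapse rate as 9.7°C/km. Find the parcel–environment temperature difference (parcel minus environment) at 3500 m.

-8.69°C (parcel cooler than environment)

Parcel:
  Dry to 3500 m: -9.7 × 2.3 km = -22.31°C, so T = -3.71°C.
Environment:
  Environment, lower layer to 2600 m: -6 × 1.4 km = -8.4°C, so T = 10.2°C.
  Environment, upper layer to 3500 m: -5.8 × 0.9 km = -5.22°C, so T = 4.98°C.
T_parcel − T_env = -3.71 − 4.98 = -8.69°C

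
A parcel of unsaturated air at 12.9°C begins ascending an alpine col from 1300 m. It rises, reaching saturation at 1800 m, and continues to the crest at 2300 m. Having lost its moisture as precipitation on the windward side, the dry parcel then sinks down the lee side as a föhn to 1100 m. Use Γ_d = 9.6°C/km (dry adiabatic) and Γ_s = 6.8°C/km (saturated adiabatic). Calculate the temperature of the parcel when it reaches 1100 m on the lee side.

16.22°C

1300 → 1800 m (dry, 9.6°C/km): ΔT = -9.6 × 0.5 = -4.8°C → T = 8.1°C
1800 → 2300 m (saturated, 6.8°C/km): ΔT = -6.8 × 0.5 = -3.4°C → T = 4.7°C
2300 → 1100 m (dry descent, 9.6°C/km): ΔT = +9.6 × 1.2 = +11.52°C → T = 16.22°C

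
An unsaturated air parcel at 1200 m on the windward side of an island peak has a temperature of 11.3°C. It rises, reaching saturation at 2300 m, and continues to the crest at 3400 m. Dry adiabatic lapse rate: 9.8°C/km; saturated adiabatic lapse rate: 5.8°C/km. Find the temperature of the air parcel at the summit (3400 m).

Dry to 2300 m: -9.8 × 1.1 km = -10.78°C, so T = 0.52°C.
Saturated to 3400 m: -5.8 × 1.1 km = -6.38°C, so T = -5.86°C.

-5.86°C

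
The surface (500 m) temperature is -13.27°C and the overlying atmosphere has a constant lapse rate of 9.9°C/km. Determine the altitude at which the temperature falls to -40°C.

Height above start = (-13.27 − (-40)) / 9.9 = 2.7 km
Altitude = 500 m + 2700 m = 3200 m

3200 m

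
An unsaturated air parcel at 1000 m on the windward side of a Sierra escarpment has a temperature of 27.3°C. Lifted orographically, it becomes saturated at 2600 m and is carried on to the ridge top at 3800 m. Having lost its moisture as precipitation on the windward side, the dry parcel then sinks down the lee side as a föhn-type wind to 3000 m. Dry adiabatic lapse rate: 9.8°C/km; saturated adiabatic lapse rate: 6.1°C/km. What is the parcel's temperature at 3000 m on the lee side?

Dry to 2600 m: -9.8 × 1.6 km = -15.68°C, so T = 11.62°C.
Saturated to 3800 m: -6.1 × 1.2 km = -7.32°C, so T = 4.3°C.
Dry descent to 3000 m: +9.8 × 0.8 km = +7.84°C, so T = 12.14°C.

12.14°C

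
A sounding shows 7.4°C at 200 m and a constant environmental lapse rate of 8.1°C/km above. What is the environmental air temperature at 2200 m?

200 → 2200 m (environmental, 8.1°C/km): ΔT = -8.1 × 2 = -16.2°C → T = -8.8°C

-8.8°C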